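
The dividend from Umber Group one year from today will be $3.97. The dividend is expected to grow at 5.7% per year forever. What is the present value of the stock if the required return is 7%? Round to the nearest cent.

Growing perpetuity: P = D₁ / (r − g) = $3.9700 / (0.07 − 0.057) = $305.38

$305.38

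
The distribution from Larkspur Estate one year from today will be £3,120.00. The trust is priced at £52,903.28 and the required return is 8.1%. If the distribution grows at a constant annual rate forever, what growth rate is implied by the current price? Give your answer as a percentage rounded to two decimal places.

2.20%

P = D₁/(r−g) ⇒ g = r − D₁/P = 0.081 − £3,120.00/£52,903.28 = 0.022024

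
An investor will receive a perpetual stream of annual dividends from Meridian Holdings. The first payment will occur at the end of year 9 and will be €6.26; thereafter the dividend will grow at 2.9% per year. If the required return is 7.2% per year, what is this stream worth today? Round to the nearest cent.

€83.47

Value at end of year 8: C₁ / (r − g) = €6.26 / (0.072 − 0.029) = €145.5814
Discount to today: PV = €145.5814 / (1 + 0.072)^8 = €145.5814 / 1.744047 = €83.47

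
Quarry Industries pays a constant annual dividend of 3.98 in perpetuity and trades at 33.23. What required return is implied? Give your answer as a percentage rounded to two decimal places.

11.98%

P = C/r ⇒ r = C/P = 3.98/33.23 = 0.119771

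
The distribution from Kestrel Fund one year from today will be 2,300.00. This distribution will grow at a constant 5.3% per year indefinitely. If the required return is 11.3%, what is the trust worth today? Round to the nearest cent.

Growing perpetuity: P = D₁ / (r − g) = 2,300.0000 / (0.113 − 0.053) = 38,333.33

38333.33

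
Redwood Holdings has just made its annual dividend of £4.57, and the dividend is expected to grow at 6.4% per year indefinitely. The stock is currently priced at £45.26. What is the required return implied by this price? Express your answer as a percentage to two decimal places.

17.14%

D₁ = £4.57 × 1.064 = £4.8625
P = D₁/(r − g) ⇒ r = D₁/P + g = £4.8625/£45.26 + 0.064 = 0.107434 + 0.064 = 0.171434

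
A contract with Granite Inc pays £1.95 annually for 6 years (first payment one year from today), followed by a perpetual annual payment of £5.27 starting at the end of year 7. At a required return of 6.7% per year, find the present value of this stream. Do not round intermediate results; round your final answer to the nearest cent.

£62.68

PV of 6-year annuity: £1.95 × [1 − (1+0.067)^−6] / 0.067 = 9.38146
Perpetuity value at year 6: £5.27 / 0.067 = 78.65672
PV of perpetuity: 78.65672 / (1+0.067)^6 = 53.30271
Total PV = 9.38146 + 53.30271 = 62.68417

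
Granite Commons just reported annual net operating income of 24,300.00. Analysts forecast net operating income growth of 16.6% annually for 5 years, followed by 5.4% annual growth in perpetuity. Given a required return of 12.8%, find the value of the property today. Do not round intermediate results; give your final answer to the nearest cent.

542817.05

D_1 = 28333.80000
D_2 = 33037.21080
D_3 = 38521.38779
D_4 = 44915.93817
D_5 = 52371.98390
Terminal value at year 5: TV = D_5×(1+g_2)/(r−g_2) = 55200.07103/0.074 = 745946.90585
P_0 = D_1/(1+r)^1 + D_2/(1+r)^2 + D_3/(1+r)^3 + D_4/(1+r)^4 + D_5/(1+r)^5 + TV/(1+r)^5
    = 25118.61702 + 25964.81157 + 26839.51267 + 27743.68065 + 28678.30818 + 408472.11928 = 542817.04936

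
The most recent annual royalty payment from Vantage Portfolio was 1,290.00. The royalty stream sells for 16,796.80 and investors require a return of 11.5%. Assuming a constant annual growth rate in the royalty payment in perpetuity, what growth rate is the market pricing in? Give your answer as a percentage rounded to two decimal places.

P = D₀(1+g)/(r−g) ⇒ P(r−g) = D₀(1+g) ⇒ g(P+D₀) = P·r − D₀
g = (P·r − D₀)/(P + D₀) = (16,796.80×0.115 − 1,290.00) / (16,796.80 + 1,290.00) = 0.035475

3.55%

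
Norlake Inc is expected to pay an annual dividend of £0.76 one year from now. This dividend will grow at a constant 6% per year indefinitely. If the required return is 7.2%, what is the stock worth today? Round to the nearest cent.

£63.33

Growing perpetuity: P = D₁ / (r − g) = £0.7600 / (0.072 − 0.06) = £63.33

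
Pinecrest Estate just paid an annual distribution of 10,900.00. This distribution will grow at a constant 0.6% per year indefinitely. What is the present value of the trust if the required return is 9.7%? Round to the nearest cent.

D₁ = D₀ × (1 + g) = 10,900.00 × 1.006 = 10,965.4000
Growing perpetuity: P = D₁ / (r − g) = 10,965.4000 / (0.097 − 0.006) = 120,498.90

120498.90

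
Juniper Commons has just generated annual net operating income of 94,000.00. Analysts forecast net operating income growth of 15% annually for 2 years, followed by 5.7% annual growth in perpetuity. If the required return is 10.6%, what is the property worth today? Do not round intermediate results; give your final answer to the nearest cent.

2391628.22

D_1 = 108100.00000
D_2 = 124315.00000
Terminal value at year 2: TV = D_2×(1+g_2)/(r−g_2) = 131400.95500/0.049 = 2681652.14286
P_0 = D_1/(1+r)^1 + D_2/(1+r)^2 + TV/(1+r)^2
    = 97739.60217 + 101627.97694 + 2192260.64542 = 2391628.22453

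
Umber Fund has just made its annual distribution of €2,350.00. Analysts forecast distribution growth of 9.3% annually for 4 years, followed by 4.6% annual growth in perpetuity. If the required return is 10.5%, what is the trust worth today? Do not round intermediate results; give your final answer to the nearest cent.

D_1 = 2568.55000
D_2 = 2807.42515
D_3 = 3068.51569
D_4 = 3353.88765
Terminal value at year 4: TV = D_4×(1+g_2)/(r−g_2) = 3508.16648/0.059 = 59460.44881
P_0 = D_1/(1+r)^1 + D_2/(1+r)^2 + D_3/(1+r)^3 + D_4/(1+r)^4 + TV/(1+r)^4
    = 2324.47964 + 2299.23642 + 2274.26734 + 2249.56941 + 39882.19668 = 49029.74948

€49029.75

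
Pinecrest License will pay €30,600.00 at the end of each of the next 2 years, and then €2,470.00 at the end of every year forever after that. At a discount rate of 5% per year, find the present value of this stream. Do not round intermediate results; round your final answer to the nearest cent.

€101705.22

PV of 2-year annuity: €30,600.00 × [1 − (1+0.05)^−2] / 0.05 = 56897.95918
Perpetuity value at year 2: €2,470.00 / 0.05 = 49400.00000
PV of perpetuity: 49400.00000 / (1+0.05)^2 = 44807.25624
Total PV = 56897.95918 + 44807.25624 = 101705.21542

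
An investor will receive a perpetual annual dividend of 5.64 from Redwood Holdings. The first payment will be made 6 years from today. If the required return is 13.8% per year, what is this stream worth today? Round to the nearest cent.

Value at end of year 5: C / r = 5.64 / 0.138 = 40.8696
Discount to today: PV = 40.8696 / (1 + 0.138)^5 = 40.8696 / 1.908584 = 21.41

21.41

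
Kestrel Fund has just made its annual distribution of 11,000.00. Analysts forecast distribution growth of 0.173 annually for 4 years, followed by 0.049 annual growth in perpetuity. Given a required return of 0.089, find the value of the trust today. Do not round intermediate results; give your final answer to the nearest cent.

D_1 = 12903.00000
D_2 = 15135.21900
D_3 = 17753.61189
D_4 = 20824.98674
Terminal value at year 4: TV = D_4×(1+g_2)/(r−g_2) = 21845.41109/0.04 = 546135.27735
P_0 = D_1/(1+r)^1 + D_2/(1+r)^2 + D_3/(1+r)^3 + D_4/(1+r)^4 + TV/(1+r)^4
    = 11848.48485 + 12762.41756 + 13746.84647 + 14807.20928 + 388319.06337 = 441484.02153

441484.02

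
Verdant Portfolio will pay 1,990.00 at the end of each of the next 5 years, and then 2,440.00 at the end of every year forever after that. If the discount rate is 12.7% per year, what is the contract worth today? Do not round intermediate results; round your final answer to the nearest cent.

17618.19

PV of 5-year annuity: 1,990.00 × [1 − (1+0.127)^−5] / 0.127 = 7050.82926
Perpetuity value at year 5: 2,440.00 / 0.127 = 19212.59843
PV of perpetuity: 19212.59843 / (1+0.127)^5 = 10567.36054
Total PV = 7050.82926 + 10567.36054 = 17618.18980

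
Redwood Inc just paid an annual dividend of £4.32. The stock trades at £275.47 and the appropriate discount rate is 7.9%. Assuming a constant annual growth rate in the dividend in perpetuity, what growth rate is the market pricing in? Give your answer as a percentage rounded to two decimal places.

6.23%

P = D₀(1+g)/(r−g) ⇒ P(r−g) = D₀(1+g) ⇒ g(P+D₀) = P·r − D₀
g = (P·r − D₀)/(P + D₀) = (£275.47×0.079 − £4.32) / (£275.47 + £4.32) = 0.062340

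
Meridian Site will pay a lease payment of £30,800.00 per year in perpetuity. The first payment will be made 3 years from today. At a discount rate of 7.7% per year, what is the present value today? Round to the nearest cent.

£344848.69

Value at end of year 2: C / r = £30,800.00 / 0.077 = £400,000.0000
Discount to today: PV = £400,000.0000 / (1 + 0.077)^2 = £400,000.0000 / 1.159929 = £344,848.69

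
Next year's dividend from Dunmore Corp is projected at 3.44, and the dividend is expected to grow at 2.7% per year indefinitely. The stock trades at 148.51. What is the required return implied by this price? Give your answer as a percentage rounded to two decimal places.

5.02%

P = D₁/(r − g) ⇒ r = D₁/P + g = 3.4400/148.51 + 0.027 = 0.023163 + 0.027 = 0.050163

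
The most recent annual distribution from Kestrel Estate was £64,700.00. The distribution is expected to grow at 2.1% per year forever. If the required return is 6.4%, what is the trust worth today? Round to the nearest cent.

£1536248.84

D₁ = D₀ × (1 + g) = £64,700.00 × 1.021 = £66,058.7000
Growing perpetuity: P = D₁ / (r − g) = £66,058.7000 / (0.064 − 0.021) = £1,536,248.84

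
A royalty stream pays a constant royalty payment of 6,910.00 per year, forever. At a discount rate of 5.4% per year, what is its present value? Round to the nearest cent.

127962.96

Level perpetuity: PV = C / r = 6,910.00 / 0.054 = 127,962.96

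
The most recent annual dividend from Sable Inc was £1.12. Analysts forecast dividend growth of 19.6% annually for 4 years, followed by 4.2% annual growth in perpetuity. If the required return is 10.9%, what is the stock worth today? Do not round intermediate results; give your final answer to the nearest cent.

£28.99

D_1 = 1.33952
D_2 = 1.60207
D_3 = 1.91607
D_4 = 2.29162
Terminal value at year 4: TV = D_4×(1+g_2)/(r−g_2) = 2.38787/0.067 = 35.63983
P_0 = D_1/(1+r)^1 + D_2/(1+r)^2 + D_3/(1+r)^3 + D_4/(1+r)^4 + TV/(1+r)^4
    = 1.20786 + 1.30262 + 1.40481 + 1.51501 + 23.56185 = 28.99216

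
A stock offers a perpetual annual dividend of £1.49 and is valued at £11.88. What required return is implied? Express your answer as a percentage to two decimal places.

12.54%

P = C/r ⇒ r = C/P = £1.49/£11.88 = 0.125421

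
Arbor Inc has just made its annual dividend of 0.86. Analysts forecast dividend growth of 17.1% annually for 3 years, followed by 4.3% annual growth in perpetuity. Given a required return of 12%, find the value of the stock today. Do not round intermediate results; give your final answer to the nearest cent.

16.14

D_1 = 1.00706
D_2 = 1.17927
D_3 = 1.38092
Terminal value at year 3: TV = D_3×(1+g_2)/(r−g_2) = 1.44030/0.077 = 18.70522
P_0 = D_1/(1+r)^1 + D_2/(1+r)^2 + D_3/(1+r)^3 + TV/(1+r)^3
    = 0.89916 + 0.94010 + 0.98291 + 13.31400 = 16.13618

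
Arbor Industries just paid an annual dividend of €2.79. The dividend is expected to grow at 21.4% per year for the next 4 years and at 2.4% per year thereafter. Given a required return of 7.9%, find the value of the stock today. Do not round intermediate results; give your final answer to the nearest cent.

D_1 = 3.38706
D_2 = 4.11189
D_3 = 4.99184
D_4 = 6.06009
Terminal value at year 4: TV = D_4×(1+g_2)/(r−g_2) = 6.20553/0.055 = 112.82783
P_0 = D_1/(1+r)^1 + D_2/(1+r)^2 + D_3/(1+r)^3 + D_4/(1+r)^4 + TV/(1+r)^4
    = 3.13907 + 3.53182 + 3.97371 + 4.47088 + 83.23969 = 98.35517

€98.36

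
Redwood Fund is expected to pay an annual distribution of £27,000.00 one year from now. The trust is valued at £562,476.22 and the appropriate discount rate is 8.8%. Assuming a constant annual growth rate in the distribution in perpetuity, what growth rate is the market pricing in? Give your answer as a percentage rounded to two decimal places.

P = D₁/(r−g) ⇒ g = r − D₁/P = 0.088 − £27,000.00/£562,476.22 = 0.039998

4.00%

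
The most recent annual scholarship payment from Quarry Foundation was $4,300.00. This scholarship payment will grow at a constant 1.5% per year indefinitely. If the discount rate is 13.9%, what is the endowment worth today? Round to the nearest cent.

$35197.58

D₁ = D₀ × (1 + g) = $4,300.00 × 1.015 = $4,364.5000
Growing perpetuity: P = D₁ / (r − g) = $4,364.5000 / (0.139 − 0.015) = $35,197.58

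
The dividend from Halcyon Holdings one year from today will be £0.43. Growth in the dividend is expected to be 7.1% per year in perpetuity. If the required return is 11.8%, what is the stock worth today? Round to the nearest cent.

Growing perpetuity: P = D₁ / (r − g) = £0.4300 / (0.118 − 0.071) = £9.15

£9.15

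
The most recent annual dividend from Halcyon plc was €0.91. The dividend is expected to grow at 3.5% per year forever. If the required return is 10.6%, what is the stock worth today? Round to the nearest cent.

D₁ = D₀ × (1 + g) = €0.91 × 1.035 = €0.9419
Growing perpetuity: P = D₁ / (r − g) = €0.9419 / (0.106 − 0.035) = €13.27

€13.27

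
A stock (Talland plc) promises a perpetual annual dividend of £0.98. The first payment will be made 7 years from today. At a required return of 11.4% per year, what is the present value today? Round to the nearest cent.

Value at end of year 6: C / r = £0.98 / 0.114 = £8.5965
Discount to today: PV = £8.5965 / (1 + 0.114)^6 = £8.5965 / 1.911222 = £4.50

£4.50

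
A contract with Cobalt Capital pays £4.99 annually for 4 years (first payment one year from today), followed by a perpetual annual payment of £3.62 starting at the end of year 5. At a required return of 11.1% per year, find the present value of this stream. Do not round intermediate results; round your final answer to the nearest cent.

£36.85

PV of 4-year annuity: £4.99 × [1 − (1+0.111)^−4] / 0.111 = 15.44821
Perpetuity value at year 4: £3.62 / 0.111 = 32.61261
PV of perpetuity: 32.61261 / (1+0.111)^4 = 21.40570
Total PV = 15.44821 + 21.40570 = 36.85390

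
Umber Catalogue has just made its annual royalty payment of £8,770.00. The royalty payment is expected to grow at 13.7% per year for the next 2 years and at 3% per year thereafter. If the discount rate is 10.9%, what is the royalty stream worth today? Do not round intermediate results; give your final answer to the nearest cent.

£138399.65

D_1 = 9971.49000
D_2 = 11337.58413
Terminal value at year 2: TV = D_2×(1+g_2)/(r−g_2) = 11677.71165/0.079 = 147819.13486
P_0 = D_1/(1+r)^1 + D_2/(1+r)^2 + TV/(1+r)^2
    = 8991.42471 + 9218.43994 + 120189.78654 = 138399.65119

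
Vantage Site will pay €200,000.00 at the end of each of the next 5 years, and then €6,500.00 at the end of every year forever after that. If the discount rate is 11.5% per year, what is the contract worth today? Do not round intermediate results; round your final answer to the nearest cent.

€762773.10

PV of 5-year annuity: €200,000.00 × [1 − (1+0.115)^−5] / 0.115 = 729975.56940
Perpetuity value at year 5: €6,500.00 / 0.115 = 56521.73913
PV of perpetuity: 56521.73913 / (1+0.115)^5 = 32797.53313
Total PV = 729975.56940 + 32797.53313 = 762773.10252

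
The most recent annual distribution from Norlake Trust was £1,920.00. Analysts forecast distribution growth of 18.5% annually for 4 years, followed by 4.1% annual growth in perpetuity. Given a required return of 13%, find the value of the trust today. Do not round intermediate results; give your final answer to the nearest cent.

D_1 = 2275.20000
D_2 = 2696.11200
D_3 = 3194.89272
D_4 = 3785.94787
Terminal value at year 4: TV = D_4×(1+g_2)/(r−g_2) = 3941.17174/0.089 = 44282.82849
P_0 = D_1/(1+r)^1 + D_2/(1+r)^2 + D_3/(1+r)^3 + D_4/(1+r)^4 + TV/(1+r)^4
    = 2013.45133 + 2111.45117 + 2214.22092 + 2321.99273 + 27159.48803 = 35820.60418

£35820.60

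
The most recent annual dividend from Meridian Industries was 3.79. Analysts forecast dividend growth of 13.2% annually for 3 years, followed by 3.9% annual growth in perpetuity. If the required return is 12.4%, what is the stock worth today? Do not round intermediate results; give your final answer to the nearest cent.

D_1 = 4.29028
D_2 = 4.85660
D_3 = 5.49767
Terminal value at year 3: TV = D_3×(1+g_2)/(r−g_2) = 5.71208/0.085 = 67.20090
P_0 = D_1/(1+r)^1 + D_2/(1+r)^2 + D_3/(1+r)^3 + TV/(1+r)^3
    = 3.81698 + 3.84414 + 3.87150 + 47.32343 = 58.85605

58.86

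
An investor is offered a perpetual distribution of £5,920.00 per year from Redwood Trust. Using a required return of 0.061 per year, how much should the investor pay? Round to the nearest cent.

Level perpetuity: PV = C / r = £5,920.00 / 0.061 = £97,049.18

£97049.18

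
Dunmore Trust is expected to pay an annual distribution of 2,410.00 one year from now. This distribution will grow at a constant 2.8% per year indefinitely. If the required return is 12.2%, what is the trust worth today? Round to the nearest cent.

Growing perpetuity: P = D₁ / (r − g) = 2,410.0000 / (0.122 − 0.028) = 25,638.30

25638.30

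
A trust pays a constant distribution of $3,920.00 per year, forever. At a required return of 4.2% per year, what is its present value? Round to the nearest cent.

Level perpetuity: PV = C / r = $3,920.00 / 0.042 = $93,333.33

$93333.33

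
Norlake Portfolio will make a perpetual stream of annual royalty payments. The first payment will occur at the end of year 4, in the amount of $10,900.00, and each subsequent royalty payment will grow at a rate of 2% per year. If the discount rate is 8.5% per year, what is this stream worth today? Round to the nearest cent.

Value at end of year 3: C₁ / (r − g) = $10,900.00 / (0.085 − 0.02) = $167,692.3077
Discount to today: PV = $167,692.3077 / (1 + 0.085)^3 = $167,692.3077 / 1.277289 = $131,287.67

$131287.67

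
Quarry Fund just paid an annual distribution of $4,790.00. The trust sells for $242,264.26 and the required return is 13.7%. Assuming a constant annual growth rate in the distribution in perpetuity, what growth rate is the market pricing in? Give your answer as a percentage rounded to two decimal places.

11.50%

P = D₀(1+g)/(r−g) ⇒ P(r−g) = D₀(1+g) ⇒ g(P+D₀) = P·r − D₀
g = (P·r − D₀)/(P + D₀) = ($242,264.26×0.137 − $4,790.00) / ($242,264.26 + $4,790.00) = 0.114955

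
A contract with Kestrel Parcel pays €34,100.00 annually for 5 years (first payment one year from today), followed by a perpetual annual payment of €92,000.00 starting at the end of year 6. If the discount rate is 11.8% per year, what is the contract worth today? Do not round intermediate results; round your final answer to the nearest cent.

PV of 5-year annuity: €34,100.00 × [1 − (1+0.118)^−5] / 0.118 = 123534.35281
Perpetuity value at year 5: €92,000.00 / 0.118 = 779661.01695
PV of perpetuity: 779661.01695 / (1+0.118)^5 = 446371.85395
Total PV = 123534.35281 + 446371.85395 = 569906.20676

€569906.21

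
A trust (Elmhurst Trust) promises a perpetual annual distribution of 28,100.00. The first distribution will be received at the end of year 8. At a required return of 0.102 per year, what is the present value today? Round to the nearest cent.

Value at end of year 7: C / r = 28,100.00 / 0.102 = 275,490.1961
Discount to today: PV = 275,490.1961 / (1 + 0.102)^7 = 275,490.1961 / 1.973655 = 139,583.79

139583.79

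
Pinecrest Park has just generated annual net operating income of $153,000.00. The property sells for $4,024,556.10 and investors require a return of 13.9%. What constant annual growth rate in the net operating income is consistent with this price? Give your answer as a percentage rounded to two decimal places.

9.73%

P = D₀(1+g)/(r−g) ⇒ P(r−g) = D₀(1+g) ⇒ g(P+D₀) = P·r − D₀
g = (P·r − D₀)/(P + D₀) = ($4,024,556.10×0.139 − $153,000.00) / ($4,024,556.10 + $153,000.00) = 0.097285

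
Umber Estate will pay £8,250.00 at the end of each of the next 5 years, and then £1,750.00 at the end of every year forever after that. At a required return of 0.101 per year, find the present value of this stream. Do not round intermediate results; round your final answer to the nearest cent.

PV of 5-year annuity: £8,250.00 × [1 − (1+0.101)^−5] / 0.101 = 31194.26005
Perpetuity value at year 5: £1,750.00 / 0.101 = 17326.73267
PV of perpetuity: 17326.73267 / (1+0.101)^5 = 10709.76842
Total PV = 31194.26005 + 10709.76842 = 41904.02847

£41904.03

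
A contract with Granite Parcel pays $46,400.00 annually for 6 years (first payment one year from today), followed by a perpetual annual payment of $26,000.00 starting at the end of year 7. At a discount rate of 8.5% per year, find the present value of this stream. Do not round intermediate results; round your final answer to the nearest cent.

$398775.53

PV of 6-year annuity: $46,400.00 × [1 − (1+0.085)^−6] / 0.085 = 211286.44467
Perpetuity value at year 6: $26,000.00 / 0.085 = 305882.35294
PV of perpetuity: 305882.35294 / (1+0.085)^6 = 187489.08653
Total PV = 211286.44467 + 187489.08653 = 398775.53120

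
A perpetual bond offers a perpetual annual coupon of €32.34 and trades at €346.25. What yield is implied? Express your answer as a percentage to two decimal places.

9.34%

P = C/r ⇒ r = C/P = €32.34/€346.25 = 0.093401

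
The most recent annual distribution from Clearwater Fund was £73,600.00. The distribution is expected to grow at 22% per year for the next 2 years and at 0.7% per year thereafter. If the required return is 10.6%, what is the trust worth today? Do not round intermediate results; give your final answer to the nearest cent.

£1081663.36

D_1 = 89792.00000
D_2 = 109546.24000
Terminal value at year 2: TV = D_2×(1+g_2)/(r−g_2) = 110313.06368/0.099 = 1114273.37051
P_0 = D_1/(1+r)^1 + D_2/(1+r)^2 + TV/(1+r)^2
    = 81186.25678 + 89554.46046 + 910922.64330 = 1081663.36055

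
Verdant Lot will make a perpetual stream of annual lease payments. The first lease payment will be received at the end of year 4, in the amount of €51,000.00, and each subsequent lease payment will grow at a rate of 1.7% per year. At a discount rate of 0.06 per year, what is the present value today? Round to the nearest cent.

€995827.52

Value at end of year 3: C₁ / (r − g) = €51,000.00 / (0.06 − 0.017) = €1,186,046.5116
Discount to today: PV = €1,186,046.5116 / (1 + 0.06)^3 = €1,186,046.5116 / 1.191016 = €995,827.52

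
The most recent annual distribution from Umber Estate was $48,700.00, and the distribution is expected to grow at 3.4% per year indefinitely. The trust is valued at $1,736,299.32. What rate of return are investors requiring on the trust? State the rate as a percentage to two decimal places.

6.30%

D₁ = $48,700.00 × 1.034 = $50,355.8000
P = D₁/(r − g) ⇒ r = D₁/P + g = $50,355.8000/$1,736,299.32 + 0.034 = 0.029002 + 0.034 = 0.063002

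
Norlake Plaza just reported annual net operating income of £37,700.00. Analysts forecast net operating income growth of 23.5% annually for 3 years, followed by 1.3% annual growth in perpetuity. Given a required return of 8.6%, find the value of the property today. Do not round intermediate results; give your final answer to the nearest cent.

D_1 = 46559.50000
D_2 = 57500.98250
D_3 = 71013.71339
Terminal value at year 3: TV = D_3×(1+g_2)/(r−g_2) = 71936.89166/0.073 = 985436.87208
P_0 = D_1/(1+r)^1 + D_2/(1+r)^2 + D_3/(1+r)^3 + TV/(1+r)^3
    = 42872.46777 + 48754.60193 + 55443.76923 + 769377.23605 = 916448.07499

£916448.07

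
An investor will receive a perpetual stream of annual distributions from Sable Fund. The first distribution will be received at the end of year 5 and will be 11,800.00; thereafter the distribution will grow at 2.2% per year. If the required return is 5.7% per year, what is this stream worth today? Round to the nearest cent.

270093.43

Value at end of year 4: C₁ / (r − g) = 11,800.00 / (0.057 − 0.022) = 337,142.8571
Discount to today: PV = 337,142.8571 / (1 + 0.057)^4 = 337,142.8571 / 1.248245 = 270,093.43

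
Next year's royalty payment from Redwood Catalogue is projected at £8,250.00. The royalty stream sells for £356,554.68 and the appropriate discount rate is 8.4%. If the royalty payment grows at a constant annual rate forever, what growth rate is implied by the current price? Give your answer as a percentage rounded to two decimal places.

6.09%

P = D₁/(r−g) ⇒ g = r − D₁/P = 0.084 − £8,250.00/£356,554.68 = 0.060862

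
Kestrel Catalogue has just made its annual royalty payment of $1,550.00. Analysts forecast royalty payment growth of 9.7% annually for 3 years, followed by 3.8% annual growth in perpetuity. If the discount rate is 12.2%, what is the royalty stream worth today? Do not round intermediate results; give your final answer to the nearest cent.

$22347.41

D_1 = 1700.35000
D_2 = 1865.28395
D_3 = 2046.21649
Terminal value at year 3: TV = D_3×(1+g_2)/(r−g_2) = 2123.97272/0.084 = 25285.38952
P_0 = D_1/(1+r)^1 + D_2/(1+r)^2 + D_3/(1+r)^3 + TV/(1+r)^3
    = 1515.46346 + 1481.69645 + 1448.68182 + 17901.56821 = 22347.40993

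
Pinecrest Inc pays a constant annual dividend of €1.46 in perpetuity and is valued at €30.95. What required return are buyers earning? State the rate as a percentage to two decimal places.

P = C/r ⇒ r = C/P = €1.46/€30.95 = 0.047173

4.72%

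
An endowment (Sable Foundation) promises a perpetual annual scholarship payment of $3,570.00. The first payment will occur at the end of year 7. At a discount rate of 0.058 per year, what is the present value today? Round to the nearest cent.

$43886.02

Value at end of year 6: C / r = $3,570.00 / 0.058 = $61,551.7241
Discount to today: PV = $61,551.7241 / (1 + 0.058)^6 = $61,551.7241 / 1.402536 = $43,886.02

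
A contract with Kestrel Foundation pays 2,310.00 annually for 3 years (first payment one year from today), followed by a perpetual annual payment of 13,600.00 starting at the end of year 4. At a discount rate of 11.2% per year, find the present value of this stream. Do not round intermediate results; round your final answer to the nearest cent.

93934.72

PV of 3-year annuity: 2,310.00 × [1 − (1+0.112)^−3] / 0.112 = 5625.40284
Perpetuity value at year 3: 13,600.00 / 0.112 = 121428.57143
PV of perpetuity: 121428.57143 / (1+0.112)^3 = 88309.31661
Total PV = 5625.40284 + 88309.31661 = 93934.71945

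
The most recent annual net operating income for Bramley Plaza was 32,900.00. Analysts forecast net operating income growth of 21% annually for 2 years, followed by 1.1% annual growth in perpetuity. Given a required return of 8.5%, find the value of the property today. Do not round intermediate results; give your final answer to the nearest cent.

636626.68

D_1 = 39809.00000
D_2 = 48168.89000
Terminal value at year 2: TV = D_2×(1+g_2)/(r−g_2) = 48698.74779/0.074 = 658091.18635
P_0 = D_1/(1+r)^1 + D_2/(1+r)^2 + TV/(1+r)^2
    = 36690.32258 + 40917.31827 + 559019.03744 = 636626.67829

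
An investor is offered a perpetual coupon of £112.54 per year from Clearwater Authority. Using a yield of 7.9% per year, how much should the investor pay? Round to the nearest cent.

£1424.56

Level perpetuity: PV = C / r = £112.54 / 0.079 = £1,424.56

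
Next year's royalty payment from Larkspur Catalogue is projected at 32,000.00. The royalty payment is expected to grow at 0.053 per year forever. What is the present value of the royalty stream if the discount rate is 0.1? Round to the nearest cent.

Growing perpetuity: P = D₁ / (r − g) = 32,000.0000 / (0.1 − 0.053) = 680,851.06

680851.06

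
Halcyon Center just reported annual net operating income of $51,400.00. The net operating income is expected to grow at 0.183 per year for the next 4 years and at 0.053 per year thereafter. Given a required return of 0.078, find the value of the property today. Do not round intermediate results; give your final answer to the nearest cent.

D_1 = 60806.20000
D_2 = 71933.73460
D_3 = 85097.60803
D_4 = 100670.47030
Terminal value at year 4: TV = D_4×(1+g_2)/(r−g_2) = 106006.00523/0.025 = 4240240.20910
P_0 = D_1/(1+r)^1 + D_2/(1+r)^2 + D_3/(1+r)^3 + D_4/(1+r)^4 + TV/(1+r)^4
    = 56406.49351 + 61900.63248 + 67929.91487 + 74546.46502 + 3139897.10659 = 3400680.61247

$3400680.61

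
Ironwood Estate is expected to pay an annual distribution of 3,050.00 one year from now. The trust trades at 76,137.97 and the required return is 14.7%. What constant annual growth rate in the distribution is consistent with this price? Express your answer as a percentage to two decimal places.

P = D₁/(r−g) ⇒ g = r − D₁/P = 0.147 − 3,050.00/76,137.97 = 0.106941

10.69%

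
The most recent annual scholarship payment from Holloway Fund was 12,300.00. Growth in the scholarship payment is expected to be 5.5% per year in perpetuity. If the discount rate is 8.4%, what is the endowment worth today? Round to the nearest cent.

447465.52

D₁ = D₀ × (1 + g) = 12,300.00 × 1.055 = 12,976.5000
Growing perpetuity: P = D₁ / (r − g) = 12,976.5000 / (0.084 − 0.055) = 447,465.52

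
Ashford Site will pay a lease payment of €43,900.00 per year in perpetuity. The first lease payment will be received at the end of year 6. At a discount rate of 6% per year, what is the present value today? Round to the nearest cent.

Value at end of year 5: C / r = €43,900.00 / 0.06 = €731,666.6667
Discount to today: PV = €731,666.6667 / (1 + 0.06)^5 = €731,666.6667 / 1.338226 = €546,743.90

€546743.90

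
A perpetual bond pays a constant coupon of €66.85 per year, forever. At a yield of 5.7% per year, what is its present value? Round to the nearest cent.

Level perpetuity: PV = C / r = €66.85 / 0.057 = €1,172.81

€1172.81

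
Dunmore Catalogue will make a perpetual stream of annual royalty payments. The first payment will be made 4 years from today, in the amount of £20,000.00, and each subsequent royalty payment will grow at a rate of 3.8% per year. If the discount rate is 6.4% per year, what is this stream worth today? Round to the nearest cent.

Value at end of year 3: C₁ / (r − g) = £20,000.00 / (0.064 − 0.038) = £769,230.7692
Discount to today: PV = £769,230.7692 / (1 + 0.064)^3 = £769,230.7692 / 1.204550 = £638,604.19

£638604.19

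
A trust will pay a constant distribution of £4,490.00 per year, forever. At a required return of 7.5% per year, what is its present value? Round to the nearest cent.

Level perpetuity: PV = C / r = £4,490.00 / 0.075 = £59,866.67

£59866.67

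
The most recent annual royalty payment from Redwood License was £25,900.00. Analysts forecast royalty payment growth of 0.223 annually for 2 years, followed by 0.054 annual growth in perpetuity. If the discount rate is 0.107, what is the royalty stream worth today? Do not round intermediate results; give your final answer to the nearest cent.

£688895.59

D_1 = 31675.70000
D_2 = 38739.38110
Terminal value at year 2: TV = D_2×(1+g_2)/(r−g_2) = 40831.30768/0.053 = 770402.03169
P_0 = D_1/(1+r)^1 + D_2/(1+r)^2 + TV/(1+r)^2
    = 28614.00181 + 31612.39766 + 628669.19120 = 688895.59067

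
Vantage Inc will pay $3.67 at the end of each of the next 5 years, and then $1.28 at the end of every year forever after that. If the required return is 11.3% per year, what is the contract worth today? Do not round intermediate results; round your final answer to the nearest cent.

PV of 5-year annuity: $3.67 × [1 − (1+0.113)^−5] / 0.113 = 13.46220
Perpetuity value at year 5: $1.28 / 0.113 = 11.32743
PV of perpetuity: 11.32743 / (1+0.113)^5 = 6.63217
Total PV = 13.46220 + 6.63217 = 20.09437

$20.09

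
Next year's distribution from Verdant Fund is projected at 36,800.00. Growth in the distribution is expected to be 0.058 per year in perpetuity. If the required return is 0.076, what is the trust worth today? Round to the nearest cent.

Growing perpetuity: P = D₁ / (r − g) = 36,800.0000 / (0.076 − 0.058) = 2,044,444.44

2044444.44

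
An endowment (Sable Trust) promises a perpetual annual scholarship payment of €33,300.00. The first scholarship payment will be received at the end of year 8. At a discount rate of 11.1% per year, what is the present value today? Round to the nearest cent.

Value at end of year 7: C / r = €33,300.00 / 0.111 = €300,000.0000
Discount to today: PV = €300,000.0000 / (1 + 0.111)^7 = €300,000.0000 / 2.089288 = €143,589.55

€143589.55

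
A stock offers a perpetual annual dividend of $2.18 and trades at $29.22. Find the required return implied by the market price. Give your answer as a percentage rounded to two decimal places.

7.46%

P = C/r ⇒ r = C/P = $2.18/$29.22 = 0.074606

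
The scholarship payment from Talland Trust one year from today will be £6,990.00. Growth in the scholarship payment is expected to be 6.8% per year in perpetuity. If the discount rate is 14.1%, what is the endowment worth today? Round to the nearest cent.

£95753.42

Growing perpetuity: P = D₁ / (r − g) = £6,990.0000 / (0.141 − 0.068) = £95,753.42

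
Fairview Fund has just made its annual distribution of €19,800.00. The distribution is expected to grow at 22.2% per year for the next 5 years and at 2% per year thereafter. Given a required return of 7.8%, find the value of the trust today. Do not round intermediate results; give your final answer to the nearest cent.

€798264.05

D_1 = 24195.60000
D_2 = 29567.02320
D_3 = 36130.90235
D_4 = 44151.96267
D_5 = 53953.69839
Terminal value at year 5: TV = D_5×(1+g_2)/(r−g_2) = 55032.77235/0.058 = 948840.90264
P_0 = D_1/(1+r)^1 + D_2/(1+r)^2 + D_3/(1+r)^3 + D_4/(1+r)^4 + D_5/(1+r)^5 + TV/(1+r)^5
    = 22444.89796 + 25443.10325 + 28841.81092 + 32694.52036 + 37061.87744 + 651777.84461 = 798264.05455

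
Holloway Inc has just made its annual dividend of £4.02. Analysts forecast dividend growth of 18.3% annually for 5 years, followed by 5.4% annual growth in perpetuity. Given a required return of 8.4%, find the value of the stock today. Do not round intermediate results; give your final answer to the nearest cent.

£244.96

D_1 = 4.75566
D_2 = 5.62595
D_3 = 6.65549
D_4 = 7.87345
D_5 = 9.31429
Terminal value at year 5: TV = D_5×(1+g_2)/(r−g_2) = 9.81726/0.03 = 327.24207
P_0 = D_1/(1+r)^1 + D_2/(1+r)^2 + D_3/(1+r)^3 + D_4/(1+r)^4 + D_5/(1+r)^5 + TV/(1+r)^5
    = 4.38714 + 4.78781 + 5.22507 + 5.70227 + 6.22305 + 218.63653 = 244.96188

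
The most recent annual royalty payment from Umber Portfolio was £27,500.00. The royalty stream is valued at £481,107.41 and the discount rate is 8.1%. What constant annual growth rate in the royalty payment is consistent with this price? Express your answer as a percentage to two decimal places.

2.26%

P = D₀(1+g)/(r−g) ⇒ P(r−g) = D₀(1+g) ⇒ g(P+D₀) = P·r − D₀
g = (P·r − D₀)/(P + D₀) = (£481,107.41×0.081 − £27,500.00) / (£481,107.41 + £27,500.00) = 0.022551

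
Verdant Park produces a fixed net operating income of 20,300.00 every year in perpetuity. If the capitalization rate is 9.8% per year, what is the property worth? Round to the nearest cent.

Level perpetuity: PV = C / r = 20,300.00 / 0.098 = 207,142.86

207142.86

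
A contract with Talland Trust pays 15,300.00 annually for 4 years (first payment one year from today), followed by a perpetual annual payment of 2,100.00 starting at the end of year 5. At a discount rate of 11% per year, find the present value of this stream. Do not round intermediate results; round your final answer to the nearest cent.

60043.19

PV of 4-year annuity: 15,300.00 × [1 − (1+0.11)^−4] / 0.11 = 47467.41905
Perpetuity value at year 4: 2,100.00 / 0.11 = 19090.90909
PV of perpetuity: 19090.90909 / (1+0.11)^4 = 12575.77314
Total PV = 47467.41905 + 12575.77314 = 60043.19219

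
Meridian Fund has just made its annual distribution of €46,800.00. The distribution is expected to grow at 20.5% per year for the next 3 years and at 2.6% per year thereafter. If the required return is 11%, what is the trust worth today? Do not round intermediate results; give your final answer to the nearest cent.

€897150.77

D_1 = 56394.00000
D_2 = 67954.77000
D_3 = 81885.49785
Terminal value at year 3: TV = D_3×(1+g_2)/(r−g_2) = 84014.52079/0.084 = 1000172.86660
P_0 = D_1/(1+r)^1 + D_2/(1+r)^2 + D_3/(1+r)^3 + TV/(1+r)^3
    = 50805.40541 + 55153.61578 + 59873.97028 + 731317.77987 = 897150.77133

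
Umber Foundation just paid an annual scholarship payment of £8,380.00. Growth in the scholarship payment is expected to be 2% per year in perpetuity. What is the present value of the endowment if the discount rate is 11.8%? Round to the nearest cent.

£87220.41

D₁ = D₀ × (1 + g) = £8,380.00 × 1.02 = £8,547.6000
Growing perpetuity: P = D₁ / (r − g) = £8,547.6000 / (0.118 − 0.02) = £87,220.41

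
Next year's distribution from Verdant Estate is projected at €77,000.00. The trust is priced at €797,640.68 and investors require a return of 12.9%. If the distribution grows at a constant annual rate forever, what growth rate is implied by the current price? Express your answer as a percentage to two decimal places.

3.25%

P = D₁/(r−g) ⇒ g = r − D₁/P = 0.129 − €77,000.00/€797,640.68 = 0.032465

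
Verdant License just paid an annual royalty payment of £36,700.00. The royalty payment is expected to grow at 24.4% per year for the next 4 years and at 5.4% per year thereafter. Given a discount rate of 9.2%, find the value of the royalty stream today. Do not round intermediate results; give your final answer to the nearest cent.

D_1 = 45654.80000
D_2 = 56794.57120
D_3 = 70652.44657
D_4 = 87891.64354
Terminal value at year 4: TV = D_4×(1+g_2)/(r−g_2) = 92637.79229/0.038 = 2437836.63915
P_0 = D_1/(1+r)^1 + D_2/(1+r)^2 + D_3/(1+r)^3 + D_4/(1+r)^4 + TV/(1+r)^4
    = 41808.42491 + 47627.91262 + 54257.43892 + 61809.75643 + 1714407.45466 = 1919910.98755

£1919910.99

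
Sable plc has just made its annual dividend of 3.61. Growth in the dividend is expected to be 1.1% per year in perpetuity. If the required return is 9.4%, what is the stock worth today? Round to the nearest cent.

D₁ = D₀ × (1 + g) = 3.61 × 1.011 = 3.6497
Growing perpetuity: P = D₁ / (r − g) = 3.6497 / (0.094 − 0.011) = 43.97

43.97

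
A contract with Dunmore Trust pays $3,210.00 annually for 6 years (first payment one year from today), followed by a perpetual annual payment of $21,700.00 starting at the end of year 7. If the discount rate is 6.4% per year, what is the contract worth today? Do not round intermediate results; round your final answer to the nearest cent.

PV of 6-year annuity: $3,210.00 × [1 − (1+0.064)^−6] / 0.064 = 15588.16743
Perpetuity value at year 6: $21,700.00 / 0.064 = 339062.50000
PV of perpetuity: 339062.50000 / (1+0.064)^6 = 233684.54572
Total PV = 15588.16743 + 233684.54572 = 249272.71315

$249272.71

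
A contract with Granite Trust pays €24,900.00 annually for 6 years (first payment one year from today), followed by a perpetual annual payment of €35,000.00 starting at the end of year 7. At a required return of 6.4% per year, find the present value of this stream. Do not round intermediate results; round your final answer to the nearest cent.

€497828.12

PV of 6-year annuity: €24,900.00 × [1 − (1+0.064)^−6] / 0.064 = 120917.56044
Perpetuity value at year 6: €35,000.00 / 0.064 = 546875.00000
PV of perpetuity: 546875.00000 / (1+0.064)^6 = 376910.55762
Total PV = 120917.56044 + 376910.55762 = 497828.11805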